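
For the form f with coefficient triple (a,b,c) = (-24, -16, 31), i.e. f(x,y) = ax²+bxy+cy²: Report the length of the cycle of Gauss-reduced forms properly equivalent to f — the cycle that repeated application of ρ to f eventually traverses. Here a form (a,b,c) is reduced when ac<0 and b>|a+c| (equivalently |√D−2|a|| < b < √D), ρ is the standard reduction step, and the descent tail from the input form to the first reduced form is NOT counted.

D = 3232, ⌊√D⌋ = 56
descent: ρ → (31,16,-24)  [lands on river]
river: ρ → (-24,32,23)
river: ρ → (23,14,-33)
river: ρ → (-33,52,4)
river: ρ → (4,52,-33)
river: ρ → (-33,14,23)
river: ρ → (23,32,-24)
river: ρ → (-24,16,31)
river: ρ → (31,46,-9)
river: ρ → (-9,44,36)
river: ρ → (36,28,-17)
river: ρ → (-17,40,24)
river: ρ → (24,56,-1)
river: ρ → (-1,56,24)
river: ρ → (24,40,-17)
river: ρ → (-17,28,36)
river: ρ → (36,44,-9)
river: ρ → (-9,46,31)
ρ-cycle length = 18 (tail of 1 descent step not counted)

18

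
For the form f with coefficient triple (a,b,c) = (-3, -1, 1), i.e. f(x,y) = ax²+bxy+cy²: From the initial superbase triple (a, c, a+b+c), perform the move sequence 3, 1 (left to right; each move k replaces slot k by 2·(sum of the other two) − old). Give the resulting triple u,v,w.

start (-3,1,-3) = (f(1,0),f(0,1),f(1,1))
replace slot 3: 2·((-3)+1) − (-3) = -1 → (-3,1,-1)
replace slot 1: 2·(1+(-1)) − (-3) = 3 → (3,1,-1)

3,1,-1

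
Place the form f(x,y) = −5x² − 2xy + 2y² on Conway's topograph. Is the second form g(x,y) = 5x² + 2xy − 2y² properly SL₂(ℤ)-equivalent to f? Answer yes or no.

D₁ = 44, D₂ = 44
river cycle of f (length 2): (2, 6, -1), (-1, 6, 2)
river cycle of g (length 2): (-2, 6, 1), (1, 6, -2)
cycles differ ⇒ inequivalent

no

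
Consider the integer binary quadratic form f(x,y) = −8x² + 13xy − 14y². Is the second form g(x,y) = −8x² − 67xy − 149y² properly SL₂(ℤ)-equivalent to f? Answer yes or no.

D₁ = -279, D₂ = -279
f is negative-definite; reduce −f:
−f: translate: b→3 (≡-13 mod 16), so (8,-13,14)→(8,3,9)
−f: reduced (well bottom): (8,3,9) with a≤c, −a<b≤a
flip sign back: reduced form of f is (-8,-3,-9)
g is negative-definite; reduce −g:
−g: translate: b→3 (≡67 mod 16), so (8,67,149)→(8,3,9)
−g: reduced (well bottom): (8,3,9) with a≤c, −a<b≤a
flip sign back: reduced form of g is (-8,-3,-9)
reduced forms (-8, -3, -9) vs (-8, -3, -9) ⇒ equivalent

yes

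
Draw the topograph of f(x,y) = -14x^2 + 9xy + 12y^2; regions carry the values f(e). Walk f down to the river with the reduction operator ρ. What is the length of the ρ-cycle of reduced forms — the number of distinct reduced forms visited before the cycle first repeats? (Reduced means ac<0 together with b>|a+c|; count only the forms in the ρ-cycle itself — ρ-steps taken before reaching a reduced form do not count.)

D = 753, ⌊√D⌋ = 27
river: ρ → (12,15,-11)
river: ρ → (-11,7,16)
river: ρ → (16,25,-2)
river: ρ → (-2,27,3)
river: ρ → (3,27,-2)
river: ρ → (-2,25,16)
river: ρ → (16,7,-11)
river: ρ → (-11,15,12)
river: ρ → (12,9,-14)
river: ρ → (-14,19,7)
river: ρ → (7,23,-8)
river: ρ → (-8,25,4)
river: ρ → (4,23,-14)
river: ρ → (-14,5,13)
river: ρ → (13,21,-6)
river: ρ → (-6,27,1)
river: ρ → (1,27,-6)
river: ρ → (-6,21,13)
river: ρ → (13,5,-14)
river: ρ → (-14,23,4)
river: ρ → (4,25,-8)
river: ρ → (-8,23,7)
river: ρ → (7,19,-14)
river: ρ → (-14,9,12)
ρ-cycle length = 24 (tail of 0 descent steps not counted)

24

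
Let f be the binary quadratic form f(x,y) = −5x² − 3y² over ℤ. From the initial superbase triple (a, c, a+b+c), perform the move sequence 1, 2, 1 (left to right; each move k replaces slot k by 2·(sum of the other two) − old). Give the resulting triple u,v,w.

start (-5,-3,-8) = (f(1,0),f(0,1),f(1,1))
replace slot 1: 2·((-3)+(-8)) − (-5) = -17 → (-17,-3,-8)
replace slot 2: 2·((-17)+(-8)) − (-3) = -47 → (-17,-47,-8)
replace slot 1: 2·((-47)+(-8)) − (-17) = -93 → (-93,-47,-8)

-93,-47,-8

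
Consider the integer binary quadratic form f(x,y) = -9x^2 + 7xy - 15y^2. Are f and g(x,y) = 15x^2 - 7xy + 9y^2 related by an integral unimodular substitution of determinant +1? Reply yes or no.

D₁ = -491, D₂ = -491
f is negative-definite; reduce −f:
−f: reduced (well bottom): (9,-7,15) with a≤c, −a<b≤a
flip sign back: reduced form of f is (-9,7,-15)
g: flip: (15,-7,9)→(9,7,15)
g: reduced (well bottom): (9,7,15) with a≤c, −a<b≤a
reduced forms (-9, 7, -15) vs (9, 7, 15) ⇒ inequivalent

no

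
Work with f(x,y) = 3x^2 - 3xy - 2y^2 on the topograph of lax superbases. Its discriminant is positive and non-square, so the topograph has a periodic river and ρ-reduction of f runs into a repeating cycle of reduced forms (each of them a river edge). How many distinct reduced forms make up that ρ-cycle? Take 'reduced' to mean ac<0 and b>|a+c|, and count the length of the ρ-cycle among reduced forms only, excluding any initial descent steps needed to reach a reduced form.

D = 33, ⌊√D⌋ = 5
descent: ρ → (-2,3,3)  [lands on river]
river: ρ → (3,3,-2)
river: ρ → (-2,5,1)
river: ρ → (1,5,-2)
ρ-cycle length = 4 (tail of 1 descent step not counted)

4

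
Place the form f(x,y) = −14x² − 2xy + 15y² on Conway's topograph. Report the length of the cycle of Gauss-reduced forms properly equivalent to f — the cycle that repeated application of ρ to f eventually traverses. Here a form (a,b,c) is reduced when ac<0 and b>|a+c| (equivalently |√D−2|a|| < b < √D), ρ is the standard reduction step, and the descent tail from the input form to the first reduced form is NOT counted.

D = 844, ⌊√D⌋ = 29
descent: ρ → (15,2,-14)  [lands on river]
river: ρ → (-14,26,3)
river: ρ → (3,28,-5)
river: ρ → (-5,22,18)
river: ρ → (18,14,-9)
river: ρ → (-9,22,10)
river: ρ → (10,18,-13)
river: ρ → (-13,8,15)
river: ρ → (15,22,-6)
river: ρ → (-6,26,7)
river: ρ → (7,16,-21)
river: ρ → (-21,26,2)
river: ρ → (2,26,-21)
river: ρ → (-21,16,7)
river: ρ → (7,26,-6)
river: ρ → (-6,22,15)
river: ρ → (15,8,-13)
river: ρ → (-13,18,10)
river: ρ → (10,22,-9)
river: ρ → (-9,14,18)
river: ρ → (18,22,-5)
river: ρ → (-5,28,3)
river: ρ → (3,26,-14)
river: ρ → (-14,2,15)
river: ρ → (15,28,-1)
river: ρ → (-1,28,15)
ρ-cycle length = 26 (tail of 1 descent step not counted)

26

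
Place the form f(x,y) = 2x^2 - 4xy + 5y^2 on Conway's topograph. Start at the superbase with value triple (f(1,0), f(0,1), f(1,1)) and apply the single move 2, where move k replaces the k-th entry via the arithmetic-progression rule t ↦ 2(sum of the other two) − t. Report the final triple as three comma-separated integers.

start (2,5,3) = (f(1,0),f(0,1),f(1,1))
replace slot 2: 2·(2+3) − 5 = 5 → (2,5,3)

2,5,3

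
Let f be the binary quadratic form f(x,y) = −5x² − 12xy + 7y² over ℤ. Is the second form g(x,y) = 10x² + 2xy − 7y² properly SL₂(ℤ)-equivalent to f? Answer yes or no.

D₁ = 284, D₂ = 284
river cycle of f (length 8): (7, 12, -5), (-5, 8, 11), (11, 14, -2), (-2, 14, 11), (11, 8, -5), (-5, 12, 7), (7, 16, -1), (-1, 16, 7)
river cycle of g (length 8): (-7, 12, 5), (5, 8, -11), (-11, 14, 2), (2, 14, -11), (-11, 8, 5), (5, 12, -7), (-7, 16, 1), (1, 16, -7)
cycles differ ⇒ inequivalent

no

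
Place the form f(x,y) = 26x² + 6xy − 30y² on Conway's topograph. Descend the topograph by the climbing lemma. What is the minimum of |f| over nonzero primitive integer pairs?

river: ρ → (-30,54,2)
river: ρ → (2,54,-30)
river: ρ → (-30,6,26)
river: ρ → (26,46,-10)
river: ρ → (-10,54,6)
river: ρ → (6,54,-10)
river: ρ → (-10,46,26)
river: ρ → (26,6,-30)
closes: descent 0, river 8
min |a| on river = 2

2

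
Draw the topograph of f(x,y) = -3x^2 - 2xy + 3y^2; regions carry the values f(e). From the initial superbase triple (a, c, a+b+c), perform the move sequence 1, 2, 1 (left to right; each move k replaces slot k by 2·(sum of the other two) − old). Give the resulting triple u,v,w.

start (-3,3,-2) = (f(1,0),f(0,1),f(1,1))
replace slot 1: 2·(3+(-2)) − (-3) = 5 → (5,3,-2)
replace slot 2: 2·(5+(-2)) − 3 = 3 → (5,3,-2)
replace slot 1: 2·(3+(-2)) − 5 = -3 → (-3,3,-2)

-3,3,-2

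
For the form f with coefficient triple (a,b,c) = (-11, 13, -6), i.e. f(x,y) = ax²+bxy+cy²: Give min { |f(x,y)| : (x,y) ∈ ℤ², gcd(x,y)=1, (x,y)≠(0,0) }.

translate: b→9 (≡-13 mod 22), so (11,-13,6)→(11,9,4)
flip: (11,9,4)→(4,-9,11)
translate: b→-1 (≡-9 mod 8), so (4,-9,11)→(4,-1,6)
reduced (well bottom): (4,-1,6) with a≤c, −a<b≤a
well minimum |f| = |-4| = 4 (negative-definite)

4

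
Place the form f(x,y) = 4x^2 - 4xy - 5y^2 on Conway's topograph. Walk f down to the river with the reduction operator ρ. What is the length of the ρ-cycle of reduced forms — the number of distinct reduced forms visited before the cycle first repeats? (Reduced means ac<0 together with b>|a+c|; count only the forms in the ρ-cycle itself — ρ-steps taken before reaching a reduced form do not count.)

D = 96, ⌊√D⌋ = 9
descent: ρ → (-5,4,4)  [lands on river]
river: ρ → (4,4,-5)
river: ρ → (-5,6,3)
river: ρ → (3,6,-5)
ρ-cycle length = 4 (tail of 1 descent step not counted)

4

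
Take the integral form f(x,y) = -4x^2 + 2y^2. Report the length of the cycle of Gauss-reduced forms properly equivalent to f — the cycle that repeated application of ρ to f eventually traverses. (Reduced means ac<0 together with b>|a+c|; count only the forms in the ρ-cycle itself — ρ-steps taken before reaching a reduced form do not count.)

D = 32, ⌊√D⌋ = 5
descent: ρ → (2,4,-2)  [lands on river]
river: ρ → (-2,4,2)
ρ-cycle length = 2 (tail of 1 descent step not counted)

2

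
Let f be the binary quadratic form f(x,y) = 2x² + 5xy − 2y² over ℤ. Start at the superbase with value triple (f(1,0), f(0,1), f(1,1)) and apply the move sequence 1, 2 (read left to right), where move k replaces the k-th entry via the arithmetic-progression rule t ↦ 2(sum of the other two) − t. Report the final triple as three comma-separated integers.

start (2,-2,5) = (f(1,0),f(0,1),f(1,1))
replace slot 1: 2·((-2)+5) − 2 = 4 → (4,-2,5)
replace slot 2: 2·(4+5) − (-2) = 20 → (4,20,5)

4,20,5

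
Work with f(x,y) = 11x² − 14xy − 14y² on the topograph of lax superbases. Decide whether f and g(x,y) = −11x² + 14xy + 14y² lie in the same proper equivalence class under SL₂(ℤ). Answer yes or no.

D₁ = 812, D₂ = 812
river cycle of f (length 6): (-14, 14, 11), (11, 8, -17), (-17, 26, 2), (2, 26, -17), (-17, 8, 11), (11, 14, -14)
river cycle of g (length 6): (14, 14, -11), (-11, 8, 17), (17, 26, -2), (-2, 26, 17), (17, 8, -11), (-11, 14, 14)
cycles differ ⇒ inequivalent

no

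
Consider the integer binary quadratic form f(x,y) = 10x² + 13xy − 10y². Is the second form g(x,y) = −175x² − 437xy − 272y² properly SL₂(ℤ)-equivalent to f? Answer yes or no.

D₁ = 569, D₂ = 569
river cycle of f (length 42): (-10, 7, 13), (13, 19, -4), (-4, 21, 8), (8, 11, -14), (-14, 17, 5), (5, 23, -2), (-2, 21, 16), (16, 11, -7), (-7, 17, 10), (10, 23, -1), … (32 more)
river cycle of g (length 42): (-10, 7, 13), (13, 19, -4), (-4, 21, 8), (8, 11, -14), (-14, 17, 5), (5, 23, -2), (-2, 21, 16), (16, 11, -7), (-7, 17, 10), (10, 23, -1), … (32 more)
cycles coincide ⇒ equivalent

yes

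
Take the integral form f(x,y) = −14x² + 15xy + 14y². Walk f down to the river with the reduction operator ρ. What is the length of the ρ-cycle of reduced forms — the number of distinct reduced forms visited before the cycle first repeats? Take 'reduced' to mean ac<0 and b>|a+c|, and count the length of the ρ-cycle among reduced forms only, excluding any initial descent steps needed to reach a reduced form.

D = 1009, ⌊√D⌋ = 31
river: ρ → (14,13,-15)
river: ρ → (-15,17,12)
river: ρ → (12,31,-1)
river: ρ → (-1,31,12)
river: ρ → (12,17,-15)
river: ρ → (-15,13,14)
river: ρ → (14,15,-14)
river: ρ → (-14,13,15)
river: ρ → (15,17,-12)
river: ρ → (-12,31,1)
river: ρ → (1,31,-12)
river: ρ → (-12,17,15)
river: ρ → (15,13,-14)
river: ρ → (-14,15,14)
ρ-cycle length = 14 (tail of 0 descent steps not counted)

14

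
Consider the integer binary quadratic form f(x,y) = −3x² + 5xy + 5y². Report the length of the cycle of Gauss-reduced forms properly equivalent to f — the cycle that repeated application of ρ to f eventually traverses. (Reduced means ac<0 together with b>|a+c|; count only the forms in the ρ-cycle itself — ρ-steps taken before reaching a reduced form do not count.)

D = 85, ⌊√D⌋ = 9
river: ρ → (5,5,-3)
river: ρ → (-3,7,3)
river: ρ → (3,5,-5)
river: ρ → (-5,5,3)
river: ρ → (3,7,-3)
river: ρ → (-3,5,5)
ρ-cycle length = 6 (tail of 0 descent steps not counted)

6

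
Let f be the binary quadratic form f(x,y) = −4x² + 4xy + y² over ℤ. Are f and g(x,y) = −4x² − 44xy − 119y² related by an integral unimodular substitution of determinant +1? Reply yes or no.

D₁ = 32, D₂ = 32
river cycle of f (length 2): (1, 4, -4), (-4, 4, 1)
river cycle of g (length 2): (-4, 4, 1), (1, 4, -4)
cycles coincide ⇒ equivalent

yes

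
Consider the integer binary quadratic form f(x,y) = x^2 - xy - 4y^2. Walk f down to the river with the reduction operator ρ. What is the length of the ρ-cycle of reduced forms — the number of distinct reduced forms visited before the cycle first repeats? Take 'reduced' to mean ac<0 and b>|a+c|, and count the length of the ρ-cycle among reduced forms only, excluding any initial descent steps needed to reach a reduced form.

D = 17, ⌊√D⌋ = 4
descent: ρ → (-4,1,1)
descent: ρ → (1,3,-2)  [lands on river]
river: ρ → (-2,1,2)
river: ρ → (2,3,-1)
river: ρ → (-1,3,2)
river: ρ → (2,1,-2)
river: ρ → (-2,3,1)
ρ-cycle length = 6 (tail of 2 descent steps not counted)

6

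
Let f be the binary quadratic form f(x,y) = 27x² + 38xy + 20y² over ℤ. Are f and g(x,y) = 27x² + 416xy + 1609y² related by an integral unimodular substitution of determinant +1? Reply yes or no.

D₁ = -716, D₂ = -716
f: translate: b→-16 (≡38 mod 54), so (27,38,20)→(27,-16,9)
f: flip: (27,-16,9)→(9,16,27)
f: translate: b→-2 (≡16 mod 18), so (9,16,27)→(9,-2,20)
f: reduced (well bottom): (9,-2,20) with a≤c, −a<b≤a
g: translate: b→-16 (≡416 mod 54), so (27,416,1609)→(27,-16,9)
g: flip: (27,-16,9)→(9,16,27)
g: translate: b→-2 (≡16 mod 18), so (9,16,27)→(9,-2,20)
g: reduced (well bottom): (9,-2,20) with a≤c, −a<b≤a
reduced forms (9, -2, 20) vs (9, -2, 20) ⇒ equivalent

yes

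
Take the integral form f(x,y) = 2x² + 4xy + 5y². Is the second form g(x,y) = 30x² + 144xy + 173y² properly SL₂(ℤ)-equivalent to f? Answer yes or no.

D₁ = -24, D₂ = -24
f: translate: b→0 (≡4 mod 4), so (2,4,5)→(2,0,3)
f: reduced (well bottom): (2,0,3) with a≤c, −a<b≤a
g: translate: b→24 (≡144 mod 60), so (30,144,173)→(30,24,5)
g: flip: (30,24,5)→(5,-24,30)
g: translate: b→-4 (≡-24 mod 10), so (5,-24,30)→(5,-4,2)
g: flip: (5,-4,2)→(2,4,5)
g: translate: b→0 (≡4 mod 4), so (2,4,5)→(2,0,3)
g: reduced (well bottom): (2,0,3) with a≤c, −a<b≤a
reduced forms (2, 0, 3) vs (2, 0, 3) ⇒ equivalent

yes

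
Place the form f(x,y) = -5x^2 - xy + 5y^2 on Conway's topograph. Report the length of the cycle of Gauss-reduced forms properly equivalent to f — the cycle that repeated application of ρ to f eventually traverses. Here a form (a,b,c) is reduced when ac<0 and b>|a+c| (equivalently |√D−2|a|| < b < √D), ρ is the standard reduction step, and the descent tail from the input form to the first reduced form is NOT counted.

D = 101, ⌊√D⌋ = 10
descent: ρ → (5,1,-5)  [lands on river]
river: ρ → (-5,9,1)
river: ρ → (1,9,-5)
river: ρ → (-5,1,5)
river: ρ → (5,9,-1)
river: ρ → (-1,9,5)
ρ-cycle length = 6 (tail of 1 descent step not counted)

6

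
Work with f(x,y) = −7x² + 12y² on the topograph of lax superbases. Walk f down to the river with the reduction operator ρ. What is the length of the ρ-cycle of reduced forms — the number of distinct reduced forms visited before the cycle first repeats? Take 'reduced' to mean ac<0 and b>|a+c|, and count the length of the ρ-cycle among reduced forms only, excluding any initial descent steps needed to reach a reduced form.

D = 336, ⌊√D⌋ = 18
descent: ρ → (12,0,-7)
descent: ρ → (-7,14,5)  [lands on river]
river: ρ → (5,16,-4)
river: ρ → (-4,16,5)
river: ρ → (5,14,-7)
ρ-cycle length = 4 (tail of 2 descent steps not counted)

4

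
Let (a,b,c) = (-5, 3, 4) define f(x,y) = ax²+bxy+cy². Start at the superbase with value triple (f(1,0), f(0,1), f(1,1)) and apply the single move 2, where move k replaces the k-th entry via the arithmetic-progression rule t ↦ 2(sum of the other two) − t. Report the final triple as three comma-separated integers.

start (-5,4,2) = (f(1,0),f(0,1),f(1,1))
replace slot 2: 2·((-5)+2) − 4 = -10 → (-5,-10,2)

-5,-10,2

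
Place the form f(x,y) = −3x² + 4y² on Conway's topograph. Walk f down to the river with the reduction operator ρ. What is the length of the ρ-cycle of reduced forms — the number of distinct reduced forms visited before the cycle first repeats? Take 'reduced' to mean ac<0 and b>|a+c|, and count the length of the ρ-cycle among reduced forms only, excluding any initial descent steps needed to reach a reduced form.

D = 48, ⌊√D⌋ = 6
descent: ρ → (4,0,-3)
descent: ρ → (-3,6,1)  [lands on river]
river: ρ → (1,6,-3)
ρ-cycle length = 2 (tail of 2 descent steps not counted)

2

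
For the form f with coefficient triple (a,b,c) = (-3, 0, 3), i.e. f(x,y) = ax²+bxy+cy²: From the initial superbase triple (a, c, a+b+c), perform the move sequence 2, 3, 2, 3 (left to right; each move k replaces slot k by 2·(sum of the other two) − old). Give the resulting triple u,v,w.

start (-3,3,0) = (f(1,0),f(0,1),f(1,1))
replace slot 2: 2·((-3)+0) − 3 = -9 → (-3,-9,0)
replace slot 3: 2·((-3)+(-9)) − 0 = -24 → (-3,-9,-24)
replace slot 2: 2·((-3)+(-24)) − (-9) = -45 → (-3,-45,-24)
replace slot 3: 2·((-3)+(-45)) − (-24) = -72 → (-3,-45,-72)

-3,-45,-72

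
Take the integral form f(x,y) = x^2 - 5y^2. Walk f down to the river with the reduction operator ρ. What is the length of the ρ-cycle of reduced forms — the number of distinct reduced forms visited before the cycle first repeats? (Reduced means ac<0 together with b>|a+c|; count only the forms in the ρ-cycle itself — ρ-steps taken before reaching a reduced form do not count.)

D = 20, ⌊√D⌋ = 4
descent: ρ → (-5,0,1)
descent: ρ → (1,4,-1)  [lands on river]
river: ρ → (-1,4,1)
ρ-cycle length = 2 (tail of 2 descent steps not counted)

2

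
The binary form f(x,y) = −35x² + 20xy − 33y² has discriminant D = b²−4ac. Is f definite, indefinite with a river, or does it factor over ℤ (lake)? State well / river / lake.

D = b²−4ac = 20² − 4·(-35)·(-33) = -4220
D < 0 ⇒ definite ⇒ every region one sign ⇒ single well

well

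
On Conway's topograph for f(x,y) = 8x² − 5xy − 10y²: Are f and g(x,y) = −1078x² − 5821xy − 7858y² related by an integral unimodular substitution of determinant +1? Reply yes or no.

D₁ = 345, D₂ = 345
river cycle of f (length 10): (-10, 5, 8), (8, 11, -7), (-7, 17, 2), (2, 15, -15), (-15, 15, 2), (2, 17, -7), (-7, 11, 8), (8, 5, -10), (-10, 15, 3), (3, 15, -10)
river cycle of g (length 10): (-10, 5, 8), (8, 11, -7), (-7, 17, 2), (2, 15, -15), (-15, 15, 2), (2, 17, -7), (-7, 11, 8), (8, 5, -10), (-10, 15, 3), (3, 15, -10)
cycles coincide ⇒ equivalent

yes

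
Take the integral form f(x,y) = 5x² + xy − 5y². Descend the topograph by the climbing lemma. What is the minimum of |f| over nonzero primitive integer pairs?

river: ρ → (-5,9,1)
river: ρ → (1,9,-5)
river: ρ → (-5,1,5)
river: ρ → (5,9,-1)
river: ρ → (-1,9,5)
river: ρ → (5,1,-5)
closes: descent 0, river 6
min |a| on river = 1

1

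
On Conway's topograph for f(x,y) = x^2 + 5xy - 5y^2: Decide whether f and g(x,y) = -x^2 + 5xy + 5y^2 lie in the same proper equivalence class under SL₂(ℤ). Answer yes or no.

D₁ = 45, D₂ = 45
river cycle of f (length 2): (-5, 5, 1), (1, 5, -5)
river cycle of g (length 2): (5, 5, -1), (-1, 5, 5)
cycles differ ⇒ inequivalent

no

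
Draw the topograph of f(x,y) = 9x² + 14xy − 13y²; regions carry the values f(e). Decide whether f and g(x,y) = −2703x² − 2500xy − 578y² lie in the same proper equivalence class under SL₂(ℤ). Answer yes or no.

D₁ = 664, D₂ = 664
river cycle of f (length 22): (-13, 12, 10), (10, 8, -15), (-15, 22, 3), (3, 20, -22), (-22, 24, 1), (1, 24, -22), (-22, 20, 3), (3, 22, -15), (-15, 8, 10), (10, 12, -13), … (12 more)
river cycle of g (length 22): (-15, 22, 3), (3, 20, -22), (-22, 24, 1), (1, 24, -22), (-22, 20, 3), (3, 22, -15), (-15, 8, 10), (10, 12, -13), (-13, 14, 9), (9, 22, -5), … (12 more)
cycles coincide ⇒ equivalent

yes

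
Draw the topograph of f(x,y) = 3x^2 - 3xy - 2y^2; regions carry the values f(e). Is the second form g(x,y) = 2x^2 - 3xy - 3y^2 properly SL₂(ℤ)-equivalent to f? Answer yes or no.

D₁ = 33, D₂ = 33
river cycle of f (length 4): (-2, 3, 3), (3, 3, -2), (-2, 5, 1), (1, 5, -2)
river cycle of g (length 4): (-3, 3, 2), (2, 5, -1), (-1, 5, 2), (2, 3, -3)
cycles differ ⇒ inequivalent

no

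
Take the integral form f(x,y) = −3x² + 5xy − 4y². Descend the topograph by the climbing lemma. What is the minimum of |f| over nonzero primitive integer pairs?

translate: b→1 (≡-5 mod 6), so (3,-5,4)→(3,1,2)
flip: (3,1,2)→(2,-1,3)
reduced (well bottom): (2,-1,3) with a≤c, −a<b≤a
well minimum |f| = |-2| = 2 (negative-definite)

2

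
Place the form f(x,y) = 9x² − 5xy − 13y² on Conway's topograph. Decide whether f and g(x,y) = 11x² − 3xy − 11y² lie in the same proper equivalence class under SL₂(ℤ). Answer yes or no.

D₁ = 493, D₂ = 493
river cycle of f (length 10): (-13, 5, 9), (9, 13, -9), (-9, 5, 13), (13, 21, -1), (-1, 21, 13), (13, 5, -9), (-9, 13, 9), (9, 5, -13), (-13, 21, 1), (1, 21, -13)
river cycle of g (length 10): (-11, 3, 11), (11, 19, -3), (-3, 17, 17), (17, 17, -3), (-3, 19, 11), (11, 3, -11), (-11, 19, 3), (3, 17, -17), (-17, 17, 3), (3, 19, -11)
cycles differ ⇒ inequivalent

no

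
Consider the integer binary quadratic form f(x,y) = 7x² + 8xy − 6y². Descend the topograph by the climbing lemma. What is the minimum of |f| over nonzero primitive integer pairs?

river: ρ → (-6,4,9)
river: ρ → (9,14,-1)
river: ρ → (-1,14,9)
river: ρ → (9,4,-6)
river: ρ → (-6,8,7)
river: ρ → (7,6,-7)
river: ρ → (-7,8,6)
river: ρ → (6,4,-9)
river: ρ → (-9,14,1)
river: ρ → (1,14,-9)
river: ρ → (-9,4,6)
river: ρ → (6,8,-7)
river: ρ → (-7,6,7)
river: ρ → (7,8,-6)
closes: descent 0, river 14
min |a| on river = 1

1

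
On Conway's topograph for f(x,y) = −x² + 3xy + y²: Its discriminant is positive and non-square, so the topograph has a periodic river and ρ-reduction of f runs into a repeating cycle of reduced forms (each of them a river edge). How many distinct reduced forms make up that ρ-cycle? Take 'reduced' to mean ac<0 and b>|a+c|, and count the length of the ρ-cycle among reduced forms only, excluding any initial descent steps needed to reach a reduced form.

D = 13, ⌊√D⌋ = 3
river: ρ → (1,3,-1)
river: ρ → (-1,3,1)
ρ-cycle length = 2 (tail of 0 descent steps not counted)

2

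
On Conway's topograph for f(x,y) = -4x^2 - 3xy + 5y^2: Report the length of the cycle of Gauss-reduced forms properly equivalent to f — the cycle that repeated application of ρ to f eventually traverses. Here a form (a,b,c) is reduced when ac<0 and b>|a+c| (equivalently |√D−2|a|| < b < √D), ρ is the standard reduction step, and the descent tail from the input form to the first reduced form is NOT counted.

D = 89, ⌊√D⌋ = 9
descent: ρ → (5,3,-4)  [lands on river]
river: ρ → (-4,5,4)
river: ρ → (4,3,-5)
river: ρ → (-5,7,2)
river: ρ → (2,9,-1)
river: ρ → (-1,9,2)
river: ρ → (2,7,-5)
river: ρ → (-5,3,4)
river: ρ → (4,5,-4)
river: ρ → (-4,3,5)
river: ρ → (5,7,-2)
river: ρ → (-2,9,1)
river: ρ → (1,9,-2)
river: ρ → (-2,7,5)
ρ-cycle length = 14 (tail of 1 descent step not counted)

14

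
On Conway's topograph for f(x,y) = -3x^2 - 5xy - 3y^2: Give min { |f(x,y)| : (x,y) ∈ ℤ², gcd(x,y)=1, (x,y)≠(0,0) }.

translate: b→-1 (≡5 mod 6), so (3,5,3)→(3,-1,1)
flip: (3,-1,1)→(1,1,3)
reduced (well bottom): (1,1,3) with a≤c, −a<b≤a
well minimum |f| = |-1| = 1 (negative-definite)

1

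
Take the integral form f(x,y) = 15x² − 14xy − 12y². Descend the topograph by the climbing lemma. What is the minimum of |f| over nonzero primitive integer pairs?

descent: ρ → (-12,14,15)  [lands on river]
river: ρ → (15,16,-11)
river: ρ → (-11,28,3)
river: ρ → (3,26,-20)
river: ρ → (-20,14,9)
river: ρ → (9,22,-12)
river: ρ → (-12,26,5)
river: ρ → (5,24,-17)
river: ρ → (-17,10,12)
river: ρ → (12,14,-15)
river: ρ → (-15,16,11)
river: ρ → (11,28,-3)
river: ρ → (-3,26,20)
river: ρ → (20,14,-9)
river: ρ → (-9,22,12)
river: ρ → (12,26,-5)
river: ρ → (-5,24,17)
river: ρ → (17,10,-12)
closes: descent 1, river 18
min |a| on river = 3

3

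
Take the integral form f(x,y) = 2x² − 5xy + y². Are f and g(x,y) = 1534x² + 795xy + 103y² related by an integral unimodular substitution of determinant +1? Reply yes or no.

D₁ = 17, D₂ = 17
river cycle of f (length 6): (1, 3, -2), (-2, 1, 2), (2, 3, -1), (-1, 3, 2), (2, 1, -2), (-2, 3, 1)
river cycle of g (length 6): (2, 3, -1), (-1, 3, 2), (2, 1, -2), (-2, 3, 1), (1, 3, -2), (-2, 1, 2)
cycles coincide ⇒ equivalent

yes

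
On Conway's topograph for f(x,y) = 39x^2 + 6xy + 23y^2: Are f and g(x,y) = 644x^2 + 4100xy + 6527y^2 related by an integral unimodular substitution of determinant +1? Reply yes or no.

D₁ = -3552, D₂ = -3552
f: flip: (39,6,23)→(23,-6,39)
f: reduced (well bottom): (23,-6,39) with a≤c, −a<b≤a
g: translate: b→236 (≡4100 mod 1288), so (644,4100,6527)→(644,236,23)
g: flip: (644,236,23)→(23,-236,644)
g: translate: b→-6 (≡-236 mod 46), so (23,-236,644)→(23,-6,39)
g: reduced (well bottom): (23,-6,39) with a≤c, −a<b≤a
reduced forms (23, -6, 39) vs (23, -6, 39) ⇒ equivalent

yes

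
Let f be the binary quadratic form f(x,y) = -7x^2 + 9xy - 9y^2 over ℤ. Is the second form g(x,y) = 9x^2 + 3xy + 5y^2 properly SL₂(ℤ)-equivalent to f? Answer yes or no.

D₁ = -171, D₂ = -171
f is negative-definite; reduce −f:
−f: translate: b→5 (≡-9 mod 14), so (7,-9,9)→(7,5,7)
−f: reduced (well bottom): (7,5,7) with a≤c, −a<b≤a
flip sign back: reduced form of f is (-7,-5,-7)
g: flip: (9,3,5)→(5,-3,9)
g: reduced (well bottom): (5,-3,9) with a≤c, −a<b≤a
reduced forms (-7, -5, -7) vs (5, -3, 9) ⇒ inequivalent

no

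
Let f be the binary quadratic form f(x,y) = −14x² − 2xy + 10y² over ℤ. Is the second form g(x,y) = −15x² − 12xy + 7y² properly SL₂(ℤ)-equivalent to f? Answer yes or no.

D₁ = 564, D₂ = 564
river cycle of f (length 4): (10, 22, -2), (-2, 22, 10), (10, 18, -6), (-6, 18, 10)
river cycle of g (length 6): (7, 12, -15), (-15, 18, 4), (4, 22, -5), (-5, 18, 12), (12, 6, -11), (-11, 16, 7)
cycles differ ⇒ inequivalent

no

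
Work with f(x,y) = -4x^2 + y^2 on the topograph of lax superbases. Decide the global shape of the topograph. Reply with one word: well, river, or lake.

D = b²−4ac = 0² − 4·(-4)·1 = 16
D = 4² is a perfect square ⇒ form factors over ℤ ⇒ lakes

lake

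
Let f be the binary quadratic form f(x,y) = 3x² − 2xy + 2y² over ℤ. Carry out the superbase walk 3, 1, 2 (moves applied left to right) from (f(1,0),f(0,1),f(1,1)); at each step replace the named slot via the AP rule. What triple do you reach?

start (3,2,3) = (f(1,0),f(0,1),f(1,1))
replace slot 3: 2·(3+2) − 3 = 7 → (3,2,7)
replace slot 1: 2·(2+7) − 3 = 15 → (15,2,7)
replace slot 2: 2·(15+7) − 2 = 42 → (15,42,7)

15,42,7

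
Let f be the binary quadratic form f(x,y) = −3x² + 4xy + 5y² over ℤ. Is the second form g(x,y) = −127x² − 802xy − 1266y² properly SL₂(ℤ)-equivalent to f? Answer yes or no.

D₁ = 76, D₂ = 76
river cycle of f (length 6): (5, 6, -2), (-2, 6, 5), (5, 4, -3), (-3, 8, 1), (1, 8, -3), (-3, 4, 5)
river cycle of g (length 6): (-3, 4, 5), (5, 6, -2), (-2, 6, 5), (5, 4, -3), (-3, 8, 1), (1, 8, -3)
cycles coincide ⇒ equivalent

yes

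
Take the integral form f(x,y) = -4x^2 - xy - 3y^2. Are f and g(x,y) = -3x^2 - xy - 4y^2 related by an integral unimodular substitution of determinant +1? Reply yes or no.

D₁ = -47, D₂ = -47
f is negative-definite; reduce −f:
−f: flip: (4,1,3)→(3,-1,4)
−f: reduced (well bottom): (3,-1,4) with a≤c, −a<b≤a
flip sign back: reduced form of f is (-3,1,-4)
g is negative-definite; reduce −g:
−g: reduced (well bottom): (3,1,4) with a≤c, −a<b≤a
flip sign back: reduced form of g is (-3,-1,-4)
reduced forms (-3, 1, -4) vs (-3, -1, -4) ⇒ inequivalent

no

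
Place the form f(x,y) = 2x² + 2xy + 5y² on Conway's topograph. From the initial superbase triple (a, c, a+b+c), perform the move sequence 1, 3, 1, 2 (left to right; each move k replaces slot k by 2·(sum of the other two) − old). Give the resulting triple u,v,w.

start (2,5,9) = (f(1,0),f(0,1),f(1,1))
replace slot 1: 2·(5+9) − 2 = 26 → (26,5,9)
replace slot 3: 2·(26+5) − 9 = 53 → (26,5,53)
replace slot 1: 2·(5+53) − 26 = 90 → (90,5,53)
replace slot 2: 2·(90+53) − 5 = 281 → (90,281,53)

90,281,53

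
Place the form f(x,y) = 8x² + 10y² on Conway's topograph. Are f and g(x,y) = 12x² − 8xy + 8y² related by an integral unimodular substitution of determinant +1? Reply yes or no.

D₁ = -320, D₂ = -320
f: reduced (well bottom): (8,0,10) with a≤c, −a<b≤a
g: flip: (12,-8,8)→(8,8,12)
g: reduced (well bottom): (8,8,12) with a≤c, −a<b≤a
reduced forms (8, 0, 10) vs (8, 8, 12) ⇒ inequivalent

no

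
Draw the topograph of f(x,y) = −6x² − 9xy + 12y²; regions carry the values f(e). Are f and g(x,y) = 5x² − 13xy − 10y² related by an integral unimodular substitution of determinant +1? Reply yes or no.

D₁ = 369, D₂ = 369
river cycle of f (length 10): (12, 9, -6), (-6, 15, 6), (6, 9, -12), (-12, 15, 3), (3, 15, -12), (-12, 9, 6), (6, 15, -6), (-6, 9, 12), (12, 15, -3), (-3, 15, 12)
river cycle of g (length 16): (-10, 13, 5), (5, 17, -4), (-4, 15, 9), (9, 3, -10), (-10, 17, 2), (2, 19, -1), (-1, 19, 2), (2, 17, -10), (-10, 3, 9), (9, 15, -4), … (6 more)
cycles differ ⇒ inequivalent

no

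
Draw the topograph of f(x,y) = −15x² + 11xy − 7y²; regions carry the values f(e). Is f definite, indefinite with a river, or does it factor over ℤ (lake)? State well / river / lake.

D = b²−4ac = 11² − 4·(-15)·(-7) = -299
D < 0 ⇒ definite ⇒ every region one sign ⇒ single well

well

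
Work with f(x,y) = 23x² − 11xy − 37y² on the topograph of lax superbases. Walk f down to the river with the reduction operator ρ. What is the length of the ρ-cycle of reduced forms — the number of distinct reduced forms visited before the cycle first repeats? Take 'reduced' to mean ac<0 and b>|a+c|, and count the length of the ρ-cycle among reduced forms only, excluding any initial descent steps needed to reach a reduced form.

D = 3525, ⌊√D⌋ = 59
descent: ρ → (-37,11,23)
descent: ρ → (23,35,-25)  [lands on river]
river: ρ → (-25,15,33)
river: ρ → (33,51,-7)
river: ρ → (-7,47,47)
river: ρ → (47,47,-7)
river: ρ → (-7,51,33)
river: ρ → (33,15,-25)
river: ρ → (-25,35,23)
river: ρ → (23,57,-3)
river: ρ → (-3,57,23)
ρ-cycle length = 10 (tail of 2 descent steps not counted)

10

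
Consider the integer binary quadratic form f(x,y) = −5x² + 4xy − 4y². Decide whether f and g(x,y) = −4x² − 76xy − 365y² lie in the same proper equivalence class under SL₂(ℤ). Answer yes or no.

D₁ = -64, D₂ = -64
f is negative-definite; reduce −f:
−f: flip: (5,-4,4)→(4,4,5)
−f: reduced (well bottom): (4,4,5) with a≤c, −a<b≤a
flip sign back: reduced form of f is (-4,-4,-5)
g is negative-definite; reduce −g:
−g: translate: b→4 (≡76 mod 8), so (4,76,365)→(4,4,5)
−g: reduced (well bottom): (4,4,5) with a≤c, −a<b≤a
flip sign back: reduced form of g is (-4,-4,-5)
reduced forms (-4, -4, -5) vs (-4, -4, -5) ⇒ equivalent

yes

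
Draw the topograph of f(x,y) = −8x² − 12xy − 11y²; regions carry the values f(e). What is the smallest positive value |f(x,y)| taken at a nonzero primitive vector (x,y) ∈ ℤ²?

translate: b→-4 (≡12 mod 16), so (8,12,11)→(8,-4,7)
flip: (8,-4,7)→(7,4,8)
reduced (well bottom): (7,4,8) with a≤c, −a<b≤a
well minimum |f| = |-7| = 7 (negative-definite)

7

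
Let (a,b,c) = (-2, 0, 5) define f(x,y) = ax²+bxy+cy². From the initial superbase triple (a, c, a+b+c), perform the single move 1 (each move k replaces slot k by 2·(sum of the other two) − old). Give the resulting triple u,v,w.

start (-2,5,3) = (f(1,0),f(0,1),f(1,1))
replace slot 1: 2·(5+3) − (-2) = 18 → (18,5,3)

18,5,3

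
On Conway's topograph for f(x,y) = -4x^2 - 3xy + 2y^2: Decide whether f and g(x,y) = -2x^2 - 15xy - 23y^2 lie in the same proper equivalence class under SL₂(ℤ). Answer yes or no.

D₁ = 41, D₂ = 41
river cycle of f (length 10): (2, 3, -4), (-4, 5, 1), (1, 5, -4), (-4, 3, 2), (2, 5, -2), (-2, 3, 4), (4, 5, -1), (-1, 5, 4), (4, 3, -2), (-2, 5, 2)
river cycle of g (length 10): (-2, 5, 2), (2, 3, -4), (-4, 5, 1), (1, 5, -4), (-4, 3, 2), (2, 5, -2), (-2, 3, 4), (4, 5, -1), (-1, 5, 4), (4, 3, -2)
cycles coincide ⇒ equivalent

yes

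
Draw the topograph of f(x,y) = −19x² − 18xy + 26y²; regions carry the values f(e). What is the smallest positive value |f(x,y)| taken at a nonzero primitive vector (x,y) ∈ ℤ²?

descent: ρ → (26,18,-19)  [lands on river]
river: ρ → (-19,20,25)
river: ρ → (25,30,-14)
river: ρ → (-14,26,29)
river: ρ → (29,32,-11)
river: ρ → (-11,34,26)
closes: descent 1, river 6
min |a| on river = 11

11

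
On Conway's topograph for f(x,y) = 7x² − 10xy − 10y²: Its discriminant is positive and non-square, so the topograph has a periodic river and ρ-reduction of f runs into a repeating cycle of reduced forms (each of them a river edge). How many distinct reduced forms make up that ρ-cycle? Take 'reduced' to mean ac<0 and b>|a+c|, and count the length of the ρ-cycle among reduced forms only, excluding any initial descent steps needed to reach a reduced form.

D = 380, ⌊√D⌋ = 19
descent: ρ → (-10,10,7)  [lands on river]
river: ρ → (7,18,-2)
river: ρ → (-2,18,7)
river: ρ → (7,10,-10)
ρ-cycle length = 4 (tail of 1 descent step not counted)

4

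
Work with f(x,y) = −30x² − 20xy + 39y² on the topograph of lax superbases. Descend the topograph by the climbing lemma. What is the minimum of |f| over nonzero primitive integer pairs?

descent: ρ → (39,20,-30)  [lands on river]
river: ρ → (-30,40,29)
river: ρ → (29,18,-41)
river: ρ → (-41,64,6)
river: ρ → (6,68,-19)
river: ρ → (-19,46,39)
river: ρ → (39,32,-26)
river: ρ → (-26,20,45)
river: ρ → (45,70,-1)
river: ρ → (-1,70,45)
river: ρ → (45,20,-26)
river: ρ → (-26,32,39)
river: ρ → (39,46,-19)
river: ρ → (-19,68,6)
river: ρ → (6,64,-41)
river: ρ → (-41,18,29)
river: ρ → (29,40,-30)
river: ρ → (-30,20,39)
river: ρ → (39,58,-11)
river: ρ → (-11,52,54)
river: ρ → (54,56,-9)
river: ρ → (-9,70,5)
river: ρ → (5,70,-9)
river: ρ → (-9,56,54)
river: ρ → (54,52,-11)
river: ρ → (-11,58,39)
closes: descent 1, river 26
min |a| on river = 1

1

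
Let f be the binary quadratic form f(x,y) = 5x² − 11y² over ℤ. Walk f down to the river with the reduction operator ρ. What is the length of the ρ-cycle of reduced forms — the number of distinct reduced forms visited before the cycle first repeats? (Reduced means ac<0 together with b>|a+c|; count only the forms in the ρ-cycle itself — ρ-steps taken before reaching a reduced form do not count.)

D = 220, ⌊√D⌋ = 14
descent: ρ → (-11,0,5)
descent: ρ → (5,10,-6)  [lands on river]
river: ρ → (-6,14,1)
river: ρ → (1,14,-6)
river: ρ → (-6,10,5)
ρ-cycle length = 4 (tail of 2 descent steps not counted)

4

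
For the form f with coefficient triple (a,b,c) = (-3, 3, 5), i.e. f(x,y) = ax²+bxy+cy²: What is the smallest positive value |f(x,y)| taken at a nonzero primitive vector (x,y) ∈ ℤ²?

river: ρ → (5,7,-1)
river: ρ → (-1,7,5)
river: ρ → (5,3,-3)
river: ρ → (-3,3,5)
closes: descent 0, river 4
min |a| on river = 1

1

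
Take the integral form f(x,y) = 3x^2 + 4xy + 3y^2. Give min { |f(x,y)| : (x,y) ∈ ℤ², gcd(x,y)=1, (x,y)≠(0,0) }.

translate: b→-2 (≡4 mod 6), so (3,4,3)→(3,-2,2)
flip: (3,-2,2)→(2,2,3)
reduced (well bottom): (2,2,3) with a≤c, −a<b≤a
well minimum = a = 2

2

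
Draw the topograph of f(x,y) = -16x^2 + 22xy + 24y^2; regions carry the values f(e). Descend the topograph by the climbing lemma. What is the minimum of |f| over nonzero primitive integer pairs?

river: ρ → (24,26,-14)
river: ρ → (-14,30,20)
river: ρ → (20,10,-24)
river: ρ → (-24,38,6)
river: ρ → (6,34,-36)
river: ρ → (-36,38,4)
river: ρ → (4,42,-16)
river: ρ → (-16,22,24)
closes: descent 0, river 8
min |a| on river = 4

4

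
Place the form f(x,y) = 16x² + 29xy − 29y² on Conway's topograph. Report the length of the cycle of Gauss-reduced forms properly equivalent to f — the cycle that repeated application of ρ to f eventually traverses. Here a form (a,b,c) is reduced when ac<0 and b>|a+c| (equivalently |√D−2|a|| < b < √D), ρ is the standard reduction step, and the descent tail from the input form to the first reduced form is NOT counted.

D = 2697, ⌊√D⌋ = 51
river: ρ → (-29,29,16)
river: ρ → (16,35,-23)
river: ρ → (-23,11,28)
river: ρ → (28,45,-6)
river: ρ → (-6,51,4)
river: ρ → (4,45,-42)
river: ρ → (-42,39,7)
river: ρ → (7,45,-24)
river: ρ → (-24,51,1)
river: ρ → (1,51,-24)
river: ρ → (-24,45,7)
river: ρ → (7,39,-42)
river: ρ → (-42,45,4)
river: ρ → (4,51,-6)
river: ρ → (-6,45,28)
river: ρ → (28,11,-23)
river: ρ → (-23,35,16)
river: ρ → (16,29,-29)
ρ-cycle length = 18 (tail of 0 descent steps not counted)

18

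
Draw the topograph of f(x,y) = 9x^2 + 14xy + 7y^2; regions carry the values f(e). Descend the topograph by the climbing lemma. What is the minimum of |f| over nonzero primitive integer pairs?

translate: b→-4 (≡14 mod 18), so (9,14,7)→(9,-4,2)
flip: (9,-4,2)→(2,4,9)
translate: b→0 (≡4 mod 4), so (2,4,9)→(2,0,7)
reduced (well bottom): (2,0,7) with a≤c, −a<b≤a
well minimum = a = 2

2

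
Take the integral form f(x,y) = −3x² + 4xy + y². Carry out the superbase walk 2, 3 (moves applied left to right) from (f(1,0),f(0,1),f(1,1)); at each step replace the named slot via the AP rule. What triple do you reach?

start (-3,1,2) = (f(1,0),f(0,1),f(1,1))
replace slot 2: 2·((-3)+2) − 1 = -3 → (-3,-3,2)
replace slot 3: 2·((-3)+(-3)) − 2 = -14 → (-3,-3,-14)

-3,-3,-14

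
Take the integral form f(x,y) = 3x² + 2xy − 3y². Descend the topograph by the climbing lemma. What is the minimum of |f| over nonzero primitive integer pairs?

river: ρ → (-3,4,2)
river: ρ → (2,4,-3)
river: ρ → (-3,2,3)
river: ρ → (3,4,-2)
river: ρ → (-2,4,3)
river: ρ → (3,2,-3)
closes: descent 0, river 6
min |a| on river = 2

2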